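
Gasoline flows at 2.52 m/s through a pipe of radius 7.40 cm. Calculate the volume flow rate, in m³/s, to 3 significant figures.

Q = A·v = 0.0172 m² × 2.52 m/s = 0.0434 m³/s.

Q = 0.0434 m³/s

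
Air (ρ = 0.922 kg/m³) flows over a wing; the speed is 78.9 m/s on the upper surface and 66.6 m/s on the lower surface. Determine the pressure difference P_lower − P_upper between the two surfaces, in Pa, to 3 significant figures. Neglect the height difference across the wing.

With negligible Δh, P + ½ρv² is constant, so P_low − P_up = ½ρ(v_up² − v_low²).
ΔP = ½·0.922·(78.9² − 66.6²) = 825 Pa.

ΔP ≈ 825 Pa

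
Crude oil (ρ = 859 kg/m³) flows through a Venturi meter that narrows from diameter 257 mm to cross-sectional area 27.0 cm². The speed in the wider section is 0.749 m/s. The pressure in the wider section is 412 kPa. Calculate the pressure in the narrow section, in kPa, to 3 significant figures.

P₂ ≈ 323 kPa

Continuity gives A₁v₁ = A₂v₂, so v₂ = (519 cm²)/(27.0 cm²) × 0.749 m/s = 14.4 m/s.
The pipe is horizontal, so Bernoulli reduces to P₁ + ½ρv₁² = P₂ + ½ρv₂².
P₂ = P₁ − ½ρ(v₂² − v₁²) = 412000 − ½·859·(14.4² − 0.749²) = 412000 − 88700 = 323000 Pa.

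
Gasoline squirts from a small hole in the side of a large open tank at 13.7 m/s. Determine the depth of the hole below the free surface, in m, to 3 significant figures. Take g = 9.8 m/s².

h = 9.58 m

For a small hole in a large open tank, ½v² = gh, giving h = v²/(2g).
h = 13.7²/(2·9.8) = 188/19.60 = 9.58 m.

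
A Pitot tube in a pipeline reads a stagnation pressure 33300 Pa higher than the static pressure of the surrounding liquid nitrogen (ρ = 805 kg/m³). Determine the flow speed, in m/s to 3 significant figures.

v ≈ 9.10 m/s

The dynamic pressure equals the rise in static pressure at the stagnation point: ΔP = ½ρv².
v = √(2ΔP/ρ) = √(2·33300/805) = 9.10 m/s.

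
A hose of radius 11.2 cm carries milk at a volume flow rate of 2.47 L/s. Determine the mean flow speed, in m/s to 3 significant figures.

Q = 2.47 L/s = 0.00247 m³/s.
v = Q/A = 0.00247 / 0.0394 = 0.0627 m/s.

v = 0.0627 m/s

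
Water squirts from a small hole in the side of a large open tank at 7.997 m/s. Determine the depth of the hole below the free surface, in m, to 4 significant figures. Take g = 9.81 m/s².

h = 3.260 m

For a small hole in a large open tank, ½v² = gh, giving h = v²/(2g).
h = 7.997²/(2·9.81) = 63.95/19.62 = 3.260 m.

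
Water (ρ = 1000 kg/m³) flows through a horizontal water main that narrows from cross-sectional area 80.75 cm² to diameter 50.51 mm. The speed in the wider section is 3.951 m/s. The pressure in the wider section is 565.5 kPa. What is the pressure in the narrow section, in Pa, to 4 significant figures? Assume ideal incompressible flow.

P₂ ≈ 446500 Pa

Continuity gives A₁v₁ = A₂v₂, so v₂ = (80.75 cm²)/(20.04 cm²) × 3.951 m/s = 15.92 m/s.
Bernoulli (h₁ = h₂): P₁ − P₂ = ½ρ(v₂² − v₁²).
P₂ = P₁ − ½ρ(v₂² − v₁²) = 565500 − ½·1000·(15.92² − 3.951²) = 565500 − 119000 = 446500 Pa.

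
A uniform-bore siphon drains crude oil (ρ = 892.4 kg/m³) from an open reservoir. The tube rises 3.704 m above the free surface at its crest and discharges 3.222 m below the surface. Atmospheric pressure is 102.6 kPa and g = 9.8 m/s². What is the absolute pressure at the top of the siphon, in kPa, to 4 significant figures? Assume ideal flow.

P_top ≈ 42.03 kPa

The outlet speed comes from Torricelli: v = √(2g·3.222) = 7.947 m/s.
With constant cross-section the crest speed equals v; applying Bernoulli from the surface up to the crest, P_top = P_atm − ½ρv² − ρg·h_top.
P_top = 102600 − ½·892.4·7.947² − 892.4·9.8·3.704 = 42030 Pa.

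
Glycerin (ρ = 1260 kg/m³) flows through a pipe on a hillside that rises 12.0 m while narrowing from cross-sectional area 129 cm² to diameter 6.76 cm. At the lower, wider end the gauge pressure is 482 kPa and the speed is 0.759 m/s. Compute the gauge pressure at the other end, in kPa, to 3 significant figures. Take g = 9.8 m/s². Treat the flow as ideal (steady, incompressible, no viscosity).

Mass conservation (A₁v₁ = A₂v₂) gives v₂ = 0.759 × 129/35.9 = 2.73 m/s.
Energy conservation along the streamline gives P₂ = P₁ − ½ρ(v₂² − v₁²) − ρg(h₂ − h₁).
P₂ = 482000 + ½·1260·(0.759² − 2.73²) − 1260·9.8·(+12.0) = 482000 + (-4330) − (148000) = 329000 Pa.

P₂ ≈ 329 kPa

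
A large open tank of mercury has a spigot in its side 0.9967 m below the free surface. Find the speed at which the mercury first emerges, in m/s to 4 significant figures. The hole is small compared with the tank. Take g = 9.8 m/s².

Bernoulli from surface to hole (P equal, v_surface ≈ 0): v = √(2gh) = √(2×9.8×0.9967) = 4.420 m/s.

v ≈ 4.420 m/s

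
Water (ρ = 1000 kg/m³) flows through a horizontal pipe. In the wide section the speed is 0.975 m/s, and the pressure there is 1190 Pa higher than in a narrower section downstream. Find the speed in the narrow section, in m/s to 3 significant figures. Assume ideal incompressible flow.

With h₁ = h₂, rearranging Bernoulli gives v₂ = √(v₁² + 2ΔP/ρ).
v₂ = √(0.975² + 2·1190/1000) = √(0.951 + 2.38) = 1.82 m/s.

v₂ = 1.82 m/s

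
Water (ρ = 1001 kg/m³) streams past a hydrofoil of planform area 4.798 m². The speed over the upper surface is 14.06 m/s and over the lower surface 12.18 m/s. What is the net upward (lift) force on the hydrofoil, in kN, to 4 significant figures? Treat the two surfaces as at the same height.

F ≈ 118.5 kN

With equal heights on the two surfaces, Bernoulli gives P_lower − P_upper = ½ρ(v_upper² − v_lower²).
ΔP = ½·1001·(14.06² − 12.18²) = 24690 Pa.
Lift = ΔP · A = 24690 × 4.798 = 118500 N.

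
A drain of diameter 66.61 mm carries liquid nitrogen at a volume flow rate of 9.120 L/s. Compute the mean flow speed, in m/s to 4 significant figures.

Q = 9.120 L/s = 0.009120 m³/s.
v = Q/A = 0.009120 / 0.003485 = 2.617 m/s.

2.617 m/s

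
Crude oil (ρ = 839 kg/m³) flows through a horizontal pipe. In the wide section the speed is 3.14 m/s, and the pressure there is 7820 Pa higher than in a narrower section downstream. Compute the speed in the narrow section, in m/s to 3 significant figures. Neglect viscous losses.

With h₁ = h₂, rearranging Bernoulli gives v₂ = √(v₁² + 2ΔP/ρ).
v₂ = √(3.14² + 2·7820/839) = √(9.86 + 18.6) = 5.34 m/s.

5.34 m/s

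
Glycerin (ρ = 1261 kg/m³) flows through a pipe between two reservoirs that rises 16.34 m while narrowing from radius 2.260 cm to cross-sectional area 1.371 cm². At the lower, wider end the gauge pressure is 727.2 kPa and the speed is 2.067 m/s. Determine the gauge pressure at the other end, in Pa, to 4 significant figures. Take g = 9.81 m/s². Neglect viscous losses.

P₂ ≈ 158800 Pa

Continuity gives A₁v₁ = A₂v₂, so v₂ = (16.05 cm²)/(1.371 cm²) × 2.067 m/s = 24.19 m/s.
Bernoulli: P₁ + ½ρv₁² + ρg h₁ = P₂ + ½ρv₂² + ρg h₂, so P₂ = P₁ + ½ρ(v₁² − v₂²) − ρg(h₂ − h₁).
P₂ = 727200 + ½·1261·(2.067² − 24.19²) − 1261·9.81·(+16.34) = 727200 + (-366300) − (202100) = 158800 Pa.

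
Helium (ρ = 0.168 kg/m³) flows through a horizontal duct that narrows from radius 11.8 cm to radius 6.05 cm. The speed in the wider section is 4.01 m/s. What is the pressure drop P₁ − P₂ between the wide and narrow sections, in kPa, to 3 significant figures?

Continuity gives A₁v₁ = A₂v₂, so v₂ = (437 cm²)/(115 cm²) × 4.01 m/s = 15.3 m/s.
Bernoulli (h₁ = h₂): P₁ − P₂ = ½ρ(v₂² − v₁²).
P₁ − P₂ = ½·0.168·(15.3² − 4.01²) = ½·0.168·217 = 18.2 Pa.

ΔP = 0.0182 kPa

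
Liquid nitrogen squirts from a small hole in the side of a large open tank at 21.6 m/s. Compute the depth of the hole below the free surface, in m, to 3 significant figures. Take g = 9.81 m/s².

For a small hole in a large open tank, ½v² = gh, giving h = v²/(2g).
h = 21.6²/(2·9.81) = 467/19.62 = 23.8 m.

23.8 m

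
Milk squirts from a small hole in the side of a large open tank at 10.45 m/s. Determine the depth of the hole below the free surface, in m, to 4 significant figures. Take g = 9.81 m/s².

h = 5.566 m

For a small hole in a large open tank, ½v² = gh, giving h = v²/(2g).
h = 10.45²/(2·9.81) = 109.2/19.62 = 5.566 m.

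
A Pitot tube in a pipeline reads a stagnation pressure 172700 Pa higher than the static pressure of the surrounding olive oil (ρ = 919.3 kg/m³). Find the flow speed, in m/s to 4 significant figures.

v ≈ 19.38 m/s

At the stagnation point the flow is brought to rest, so Bernoulli gives P_stag − P_static = ½ρv².
v = √(2ΔP/ρ) = √(2·172700/919.3) = 19.38 m/s.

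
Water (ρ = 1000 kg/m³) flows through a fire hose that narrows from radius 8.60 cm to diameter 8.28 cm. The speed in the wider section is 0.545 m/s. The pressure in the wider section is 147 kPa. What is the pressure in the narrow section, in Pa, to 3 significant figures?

P₂ ≈ 144000 Pa

By continuity, v₂ = v₁·A₁/A₂ = 0.545·(232/53.8) = 2.35 m/s.
The pipe is horizontal, so Bernoulli reduces to P₁ + ½ρv₁² = P₂ + ½ρv₂².
P₂ = P₁ − ½ρ(v₂² − v₁²) = 147000 − ½·1000·(2.35² − 0.545²) = 147000 − 2620 = 144000 Pa.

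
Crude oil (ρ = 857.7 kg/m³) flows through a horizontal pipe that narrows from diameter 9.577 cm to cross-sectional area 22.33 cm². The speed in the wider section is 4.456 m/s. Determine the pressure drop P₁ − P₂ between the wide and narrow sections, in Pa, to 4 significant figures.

80100 Pa

Mass conservation (A₁v₁ = A₂v₂) gives v₂ = 4.456 × 72.04/22.33 = 14.37 m/s.
With no height change, Bernoulli's equation is P₁ + ½ρv₁² = P₂ + ½ρv₂².
P₁ − P₂ = ½·857.7·(14.37² − 4.456²) = ½·857.7·186.8 = 80100 Pa.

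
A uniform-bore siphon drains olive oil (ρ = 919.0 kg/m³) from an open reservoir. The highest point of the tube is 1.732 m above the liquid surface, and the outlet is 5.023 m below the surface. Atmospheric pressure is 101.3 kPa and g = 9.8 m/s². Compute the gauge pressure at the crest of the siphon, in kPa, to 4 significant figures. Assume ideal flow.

The outlet speed comes from Torricelli: v = √(2g·5.023) = 9.922 m/s.
Continuity keeps v the same throughout the tube; from surface to crest, P_atm + 0 = P_top + ½ρv² + ρg·h_top.
P_top = 101300 − ½·919.0·9.922² − 919.0·9.8·1.732 = 40460 Pa. So P_gauge = P_top − P_atm = -60840 Pa.

P_gauge ≈ -60.84 kPa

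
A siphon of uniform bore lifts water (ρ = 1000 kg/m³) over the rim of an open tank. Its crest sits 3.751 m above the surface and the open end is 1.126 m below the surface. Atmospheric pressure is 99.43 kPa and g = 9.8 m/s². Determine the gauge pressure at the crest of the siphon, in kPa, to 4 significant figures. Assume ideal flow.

The outlet speed comes from Torricelli: v = √(2g·1.126) = 4.698 m/s.
Continuity keeps v the same throughout the tube; from surface to crest, P_atm + 0 = P_top + ½ρv² + ρg·h_top.
P_top = 99430 − ½·1000·4.698² − 1000·9.8·3.751 = 51640 Pa. So P_gauge = P_top − P_atm = -47790 Pa.

P_gauge = -47.79 kPa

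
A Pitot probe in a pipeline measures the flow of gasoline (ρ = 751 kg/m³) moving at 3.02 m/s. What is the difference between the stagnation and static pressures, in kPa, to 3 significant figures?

ΔP ≈ 3.42 kPa

Bernoulli between the free stream and the stagnation point: ½ρv² = P_stag − P_static.
ΔP = ½·751·3.02² = 3420 Pa.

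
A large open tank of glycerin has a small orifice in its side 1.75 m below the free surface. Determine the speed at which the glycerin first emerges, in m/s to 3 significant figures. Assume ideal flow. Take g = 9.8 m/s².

v ≈ 5.86 m/s

Torricelli's result v = √(2gh) gives v = √(2·9.8·1.75) = 5.86 m/s.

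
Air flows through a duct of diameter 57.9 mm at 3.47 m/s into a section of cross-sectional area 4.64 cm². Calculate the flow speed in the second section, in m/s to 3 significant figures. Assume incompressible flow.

Mass conservation (A₁v₁ = A₂v₂) gives v₂ = 3.47 × 26.3/4.64 = 19.7 m/s.

v₂ = 19.7 m/s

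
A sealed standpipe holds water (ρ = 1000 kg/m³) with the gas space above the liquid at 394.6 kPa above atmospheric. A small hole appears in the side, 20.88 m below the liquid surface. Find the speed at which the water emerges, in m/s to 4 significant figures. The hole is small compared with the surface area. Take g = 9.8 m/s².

Take point 1 at the surface (v₁ ≈ 0) and point 2 at the hole (at atmospheric pressure). Bernoulli: P₁ + ρg h = P_atm + ½ρv₂².
With P₁ − P_atm = 394600 Pa, v₂ = √(2gh + 2ΔP/ρ) = √(2·9.8·20.88 + 2·394600/1000) = 34.62 m/s.

34.62 m/s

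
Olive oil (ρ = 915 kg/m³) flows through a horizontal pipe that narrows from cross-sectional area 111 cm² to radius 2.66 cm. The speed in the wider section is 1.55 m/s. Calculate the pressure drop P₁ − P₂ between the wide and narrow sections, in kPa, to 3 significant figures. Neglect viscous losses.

Mass conservation (A₁v₁ = A₂v₂) gives v₂ = 1.55 × 111/22.2 = 7.74 m/s.
With no height change, Bernoulli's equation is P₁ + ½ρv₁² = P₂ + ½ρv₂².
P₁ − P₂ = ½·915·(7.74² − 1.55²) = ½·915·57.5 = 26300 Pa.

ΔP ≈ 26.3 kPa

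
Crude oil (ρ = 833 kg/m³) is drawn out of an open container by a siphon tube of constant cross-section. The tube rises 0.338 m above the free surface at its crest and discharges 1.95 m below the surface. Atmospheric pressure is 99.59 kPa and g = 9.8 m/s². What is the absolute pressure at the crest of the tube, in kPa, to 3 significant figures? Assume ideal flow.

Bernoulli surface→outlet gives ½v² = g·h_out, so v = √(2·9.8·1.95) = 6.18 m/s.
Continuity keeps v the same throughout the tube; from surface to crest, P_atm + 0 = P_top + ½ρv² + ρg·h_top.
P_top = 99590 − ½·833·6.18² − 833·9.8·0.338 = 80900 Pa.

80.9 kPa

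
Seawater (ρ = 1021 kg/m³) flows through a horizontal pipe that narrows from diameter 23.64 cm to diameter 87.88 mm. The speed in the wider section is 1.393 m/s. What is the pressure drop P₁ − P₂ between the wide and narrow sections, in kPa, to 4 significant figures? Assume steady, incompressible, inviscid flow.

ΔP = 50.88 kPa

Mass conservation (A₁v₁ = A₂v₂) gives v₂ = 1.393 × 438.9/60.66 = 10.08 m/s.
The pipe is horizontal, so Bernoulli reduces to P₁ + ½ρv₁² = P₂ + ½ρv₂².
P₁ − P₂ = ½·1021·(10.08² − 1.393²) = ½·1021·99.67 = 50880 Pa.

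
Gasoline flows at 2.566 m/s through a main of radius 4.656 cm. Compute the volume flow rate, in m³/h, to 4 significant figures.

62.91 m³/h

Q = A·v = 0.006810 m² × 2.566 m/s = 0.01748 m³/s.
Converting: 0.01748 m³/s × 3600 = 62.91 m³/h.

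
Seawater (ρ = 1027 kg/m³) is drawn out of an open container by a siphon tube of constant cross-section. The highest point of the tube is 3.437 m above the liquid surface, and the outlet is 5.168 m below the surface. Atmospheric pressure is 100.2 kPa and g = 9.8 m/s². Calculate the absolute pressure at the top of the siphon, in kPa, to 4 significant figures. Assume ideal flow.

P_top = 13.59 kPa

Bernoulli surface→outlet gives ½v² = g·h_out, so v = √(2·9.8·5.168) = 10.06 m/s.
The bore is uniform, so the speed at the crest is the same v. Bernoulli surface→crest: P_atm = P_top + ½ρv² + ρg·h_top.
P_top = 100200 − ½·1027·10.06² − 1027·9.8·3.437 = 13590 Pa.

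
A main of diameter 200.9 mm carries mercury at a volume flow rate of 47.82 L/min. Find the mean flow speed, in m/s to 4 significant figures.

Q = 47.82 L/min = 0.0007970 m³/s.
v = Q/A = 0.0007970 / 0.03170 = 0.02514 m/s.

v = 0.02514 m/s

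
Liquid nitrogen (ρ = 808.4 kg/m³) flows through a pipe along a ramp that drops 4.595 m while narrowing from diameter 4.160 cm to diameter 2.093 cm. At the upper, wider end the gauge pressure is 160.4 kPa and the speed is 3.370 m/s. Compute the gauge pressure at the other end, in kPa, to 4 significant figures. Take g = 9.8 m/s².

The volume flow rate is constant, so v₂ = (A₁/A₂)v₁ = (13.59/3.441)·3.370 = 13.31 m/s.
Energy conservation along the streamline gives P₂ = P₁ − ½ρ(v₂² − v₁²) − ρg(h₂ − h₁).
P₂ = 160400 + ½·808.4·(3.370² − 13.31²) − 808.4·9.8·(−4.595) = 160400 + (-67050) − (-36400) = 129800 Pa.

P₂ ≈ 129.8 kPa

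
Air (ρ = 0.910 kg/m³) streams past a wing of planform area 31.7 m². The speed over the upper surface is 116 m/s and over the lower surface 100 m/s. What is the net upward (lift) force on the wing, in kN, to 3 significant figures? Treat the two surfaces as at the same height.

F ≈ 49.8 kN

From P + ½ρv² = const at equal height, P_low − P_up = ½ρ(v_up² − v_low²).
ΔP = ½·0.910·(116² − 100²) = 1570 Pa.
Lift = ΔP · A = 1570 × 31.7 = 49800 N.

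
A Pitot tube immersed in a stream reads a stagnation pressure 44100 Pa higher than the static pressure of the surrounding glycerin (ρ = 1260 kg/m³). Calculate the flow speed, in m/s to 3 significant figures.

At the stagnation point the flow is brought to rest, so Bernoulli gives P_stag − P_static = ½ρv².
v = √(2ΔP/ρ) = √(2·44100/1260) = 8.37 m/s.

v = 8.37 m/s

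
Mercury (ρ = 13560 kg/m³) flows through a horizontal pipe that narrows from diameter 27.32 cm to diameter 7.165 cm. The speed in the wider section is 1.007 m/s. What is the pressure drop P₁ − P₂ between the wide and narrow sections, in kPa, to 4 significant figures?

The volume flow rate is constant, so v₂ = (A₁/A₂)v₁ = (586.2/40.32)·1.007 = 14.64 m/s.
Bernoulli (h₁ = h₂): P₁ − P₂ = ½ρ(v₂² − v₁²).
P₁ − P₂ = ½·13560·(14.64² − 1.007²) = ½·13560·213.3 = 1446000 Pa.

ΔP = 1446 kPa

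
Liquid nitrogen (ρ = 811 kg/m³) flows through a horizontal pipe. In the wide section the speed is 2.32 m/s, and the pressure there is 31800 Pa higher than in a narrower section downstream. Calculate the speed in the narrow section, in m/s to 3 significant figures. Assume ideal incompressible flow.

With h₁ = h₂, rearranging Bernoulli gives v₂ = √(v₁² + 2ΔP/ρ).
v₂ = √(2.32² + 2·31800/811) = √(5.38 + 78.4) = 9.15 m/s.

v₂ ≈ 9.15 m/s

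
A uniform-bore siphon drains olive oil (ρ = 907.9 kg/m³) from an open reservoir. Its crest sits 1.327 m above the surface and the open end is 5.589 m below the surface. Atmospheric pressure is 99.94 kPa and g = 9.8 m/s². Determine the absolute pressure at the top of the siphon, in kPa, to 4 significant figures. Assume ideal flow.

38.41 kPa

Bernoulli surface→outlet gives ½v² = g·h_out, so v = √(2·9.8·5.589) = 10.47 m/s.
Continuity keeps v the same throughout the tube; from surface to crest, P_atm + 0 = P_top + ½ρv² + ρg·h_top.
P_top = 99940 − ½·907.9·10.47² − 907.9·9.8·1.327 = 38410 Pa.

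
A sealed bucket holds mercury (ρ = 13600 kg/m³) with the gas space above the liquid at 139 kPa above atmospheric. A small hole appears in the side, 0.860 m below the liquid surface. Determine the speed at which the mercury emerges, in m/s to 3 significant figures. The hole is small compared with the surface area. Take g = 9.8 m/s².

v = 6.11 m/s

Take point 1 at the surface (v₁ ≈ 0) and point 2 at the hole (at atmospheric pressure). Bernoulli: P₁ + ρg h = P_atm + ½ρv₂².
With P₁ − P_atm = 139000 Pa, v₂ = √(2gh + 2ΔP/ρ) = √(2·9.8·0.860 + 2·139000/13600) = 6.11 m/s.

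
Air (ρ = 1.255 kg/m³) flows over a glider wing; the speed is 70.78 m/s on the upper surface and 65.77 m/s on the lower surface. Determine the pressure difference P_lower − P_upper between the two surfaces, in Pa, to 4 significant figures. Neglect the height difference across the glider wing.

The pressure is lower where the speed is higher: ΔP = ½ρ(v_up² − v_low²).
ΔP = ½·1.255·(70.78² − 65.77²) = 429.3 Pa.

ΔP = 429.3 Pa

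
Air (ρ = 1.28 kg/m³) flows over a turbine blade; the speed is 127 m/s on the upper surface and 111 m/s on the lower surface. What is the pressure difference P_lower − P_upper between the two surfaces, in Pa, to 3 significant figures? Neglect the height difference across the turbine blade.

ΔP ≈ 2440 Pa

The pressure is lower where the speed is higher: ΔP = ½ρ(v_up² − v_low²).
ΔP = ½·1.28·(127² − 111²) = 2440 Pa.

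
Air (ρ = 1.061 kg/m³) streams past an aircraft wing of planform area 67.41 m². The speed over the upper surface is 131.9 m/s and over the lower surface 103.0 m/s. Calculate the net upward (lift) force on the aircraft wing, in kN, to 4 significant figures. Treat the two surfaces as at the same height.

The faster flow above has the lower pressure; Bernoulli (same height) gives ΔP = ½ρ(v_up² − v_low²).
ΔP = ½·1.061·(131.9² − 103.0²) = 3601 Pa.
Lift = ΔP · A = 3601 × 67.41 = 242800 N.

F = 242.8 kN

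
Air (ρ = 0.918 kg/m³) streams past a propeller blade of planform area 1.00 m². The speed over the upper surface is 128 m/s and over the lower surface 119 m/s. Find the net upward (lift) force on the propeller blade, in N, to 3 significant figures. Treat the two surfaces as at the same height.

From P + ½ρv² = const at equal height, P_low − P_up = ½ρ(v_up² − v_low²).
ΔP = ½·0.918·(128² − 119²) = 1020 Pa.
Lift = ΔP · A = 1020 × 1.00 = 1020 N.

F = 1020 N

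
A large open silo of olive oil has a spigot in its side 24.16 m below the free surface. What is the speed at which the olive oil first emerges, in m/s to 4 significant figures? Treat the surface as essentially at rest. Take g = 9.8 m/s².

v ≈ 21.76 m/s

Torricelli's result v = √(2gh) gives v = √(2·9.8·24.16) = 21.76 m/s.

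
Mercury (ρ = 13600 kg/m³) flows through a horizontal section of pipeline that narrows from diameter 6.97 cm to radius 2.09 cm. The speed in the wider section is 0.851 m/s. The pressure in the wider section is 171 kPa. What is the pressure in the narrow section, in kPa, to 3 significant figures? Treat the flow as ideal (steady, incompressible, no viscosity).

By continuity, v₂ = v₁·A₁/A₂ = 0.851·(38.2/13.7) = 2.37 m/s.
Bernoulli (h₁ = h₂): P₁ − P₂ = ½ρ(v₂² − v₁²).
P₂ = P₁ − ½ρ(v₂² − v₁²) = 171000 − ½·13600·(2.37² − 0.851²) = 171000 − 33100 = 138000 Pa.

P₂ ≈ 138 kPa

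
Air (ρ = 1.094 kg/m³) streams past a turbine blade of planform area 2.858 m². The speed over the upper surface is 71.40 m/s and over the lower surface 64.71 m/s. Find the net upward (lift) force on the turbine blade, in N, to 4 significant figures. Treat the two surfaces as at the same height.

From P + ½ρv² = const at equal height, P_low − P_up = ½ρ(v_up² − v_low²).
ΔP = ½·1.094·(71.40² − 64.71²) = 498.1 Pa.
Lift = ΔP · A = 498.1 × 2.858 = 1424 N.

1424 N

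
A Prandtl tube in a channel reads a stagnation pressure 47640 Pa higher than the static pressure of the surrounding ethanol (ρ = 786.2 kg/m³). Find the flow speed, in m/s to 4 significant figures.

v ≈ 11.01 m/s

At the stagnation point the flow is brought to rest, so Bernoulli gives P_stag − P_static = ½ρv².
v = √(2ΔP/ρ) = √(2·47640/786.2) = 11.01 m/s.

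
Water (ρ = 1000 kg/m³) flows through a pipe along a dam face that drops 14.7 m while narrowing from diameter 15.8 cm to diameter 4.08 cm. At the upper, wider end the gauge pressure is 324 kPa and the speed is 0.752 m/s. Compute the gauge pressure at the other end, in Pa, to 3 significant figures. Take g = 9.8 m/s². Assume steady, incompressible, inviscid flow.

By continuity, v₂ = v₁·A₁/A₂ = 0.752·(196/13.1) = 11.3 m/s.
Applying Bernoulli between the two ends and solving for P₂: P₂ = P₁ + ½ρ(v₁² − v₂²) − ρgΔh.
P₂ = 324000 + ½·1000·(0.752² − 11.3²) − 1000·9.8·(−14.7) = 324000 + (-63300) − (-144000) = 405000 Pa.

P₂ ≈ 405000 Pa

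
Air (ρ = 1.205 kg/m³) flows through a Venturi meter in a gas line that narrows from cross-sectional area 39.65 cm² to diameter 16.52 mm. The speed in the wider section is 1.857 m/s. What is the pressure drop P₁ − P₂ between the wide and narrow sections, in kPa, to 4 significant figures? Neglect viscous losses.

By continuity, v₂ = v₁·A₁/A₂ = 1.857·(39.65/2.143) = 34.35 m/s.
Bernoulli (h₁ = h₂): P₁ − P₂ = ½ρ(v₂² − v₁²).
P₁ − P₂ = ½·1.205·(34.35² − 1.857²) = ½·1.205·1177 = 708.9 Pa.

ΔP ≈ 0.7089 kPa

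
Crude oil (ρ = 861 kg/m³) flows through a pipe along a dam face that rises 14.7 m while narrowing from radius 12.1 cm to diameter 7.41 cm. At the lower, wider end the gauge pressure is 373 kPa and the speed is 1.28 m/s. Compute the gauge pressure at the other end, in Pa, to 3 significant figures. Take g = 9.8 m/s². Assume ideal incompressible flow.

P₂ ≈ 169000 Pa

The volume flow rate is constant, so v₂ = (A₁/A₂)v₁ = (460/43.1)·1.28 = 13.7 m/s.
Applying Bernoulli between the two ends and solving for P₂: P₂ = P₁ + ½ρ(v₁² − v₂²) − ρgΔh.
P₂ = 373000 + ½·861·(1.28² − 13.7²) − 861·9.8·(+14.7) = 373000 + (-79500) − (124000) = 169000 Pa.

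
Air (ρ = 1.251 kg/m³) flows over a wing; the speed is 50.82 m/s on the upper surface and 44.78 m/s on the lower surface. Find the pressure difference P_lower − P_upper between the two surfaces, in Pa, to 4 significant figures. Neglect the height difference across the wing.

ΔP ≈ 361.2 Pa

The pressure is lower where the speed is higher: ΔP = ½ρ(v_up² − v_low²).
ΔP = ½·1.251·(50.82² − 44.78²) = 361.2 Pa.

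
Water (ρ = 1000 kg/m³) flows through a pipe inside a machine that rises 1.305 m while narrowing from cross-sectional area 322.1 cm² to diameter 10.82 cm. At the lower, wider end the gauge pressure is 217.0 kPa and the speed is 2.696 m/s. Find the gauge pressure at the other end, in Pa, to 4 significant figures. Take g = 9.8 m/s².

163200 Pa

Continuity gives A₁v₁ = A₂v₂, so v₂ = (322.1 cm²)/(91.95 cm²) × 2.696 m/s = 9.444 m/s.
Applying Bernoulli between the two ends and solving for P₂: P₂ = P₁ + ½ρ(v₁² − v₂²) − ρgΔh.
P₂ = 217000 + ½·1000·(2.696² − 9.444²) − 1000·9.8·(+1.305) = 217000 + (-40960) − (12790) = 163200 Pa.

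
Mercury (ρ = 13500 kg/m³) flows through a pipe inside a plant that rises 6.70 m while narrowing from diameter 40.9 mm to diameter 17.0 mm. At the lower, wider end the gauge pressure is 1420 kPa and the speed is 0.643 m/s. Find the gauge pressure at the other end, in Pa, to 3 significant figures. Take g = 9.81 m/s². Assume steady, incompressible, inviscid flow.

Mass conservation (A₁v₁ = A₂v₂) gives v₂ = 0.643 × 13.1/2.27 = 3.72 m/s.
Energy conservation along the streamline gives P₂ = P₁ − ½ρ(v₂² − v₁²) − ρg(h₂ − h₁).
P₂ = 1420000 + ½·13500·(0.643² − 3.72²) − 13500·9.81·(+6.70) = 1420000 + (-90700) − (887000) = 442000 Pa.

P₂ ≈ 442000 Pa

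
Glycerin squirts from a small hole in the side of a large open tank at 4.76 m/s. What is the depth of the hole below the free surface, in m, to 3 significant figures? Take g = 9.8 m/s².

Torricelli: v = √(2gh), so h = v²/(2g).
h = 4.76²/(2·9.8) = 22.7/19.60 = 1.16 m.

h ≈ 1.16 m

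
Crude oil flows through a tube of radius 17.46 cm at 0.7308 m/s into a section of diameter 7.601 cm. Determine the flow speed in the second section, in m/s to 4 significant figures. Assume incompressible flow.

v₂ ≈ 15.42 m/s

Mass conservation (A₁v₁ = A₂v₂) gives v₂ = 0.7308 × 957.7/45.38 = 15.42 m/s.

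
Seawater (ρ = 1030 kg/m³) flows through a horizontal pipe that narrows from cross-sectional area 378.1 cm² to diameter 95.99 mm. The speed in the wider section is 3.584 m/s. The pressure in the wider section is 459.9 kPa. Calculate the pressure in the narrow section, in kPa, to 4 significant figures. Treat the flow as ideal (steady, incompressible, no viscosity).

By continuity, v₂ = v₁·A₁/A₂ = 3.584·(378.1/72.37) = 18.73 m/s.
Along the horizontal streamline, P + ½ρv² is constant.
P₂ = P₁ − ½ρ(v₂² − v₁²) = 459900 − ½·1030·(18.73² − 3.584²) = 459900 − 174000 = 285900 Pa.

285.9 kPa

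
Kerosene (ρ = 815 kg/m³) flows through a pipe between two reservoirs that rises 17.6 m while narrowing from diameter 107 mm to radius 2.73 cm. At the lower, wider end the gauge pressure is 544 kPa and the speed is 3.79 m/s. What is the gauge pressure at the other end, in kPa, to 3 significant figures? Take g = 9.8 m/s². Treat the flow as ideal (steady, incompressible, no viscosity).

The volume flow rate is constant, so v₂ = (A₁/A₂)v₁ = (89.9/23.4)·3.79 = 14.6 m/s.
Bernoulli: P₁ + ½ρv₁² + ρg h₁ = P₂ + ½ρv₂² + ρg h₂, so P₂ = P₁ + ½ρ(v₁² − v₂²) − ρg(h₂ − h₁).
P₂ = 544000 + ½·815·(3.79² − 14.6²) − 815·9.8·(+17.6) = 544000 + (-80500) − (141000) = 323000 Pa.

323 kPa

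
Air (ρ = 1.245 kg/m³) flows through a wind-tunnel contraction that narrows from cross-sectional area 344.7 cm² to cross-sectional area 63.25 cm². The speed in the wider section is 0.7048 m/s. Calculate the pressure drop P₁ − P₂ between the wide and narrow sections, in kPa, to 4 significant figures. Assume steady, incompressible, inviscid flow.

ΔP ≈ 0.008875 kPa

By continuity, v₂ = v₁·A₁/A₂ = 0.7048·(344.7/63.25) = 3.841 m/s.
Bernoulli (h₁ = h₂): P₁ − P₂ = ½ρ(v₂² − v₁²).
P₁ − P₂ = ½·1.245·(3.841² − 0.7048²) = ½·1.245·14.26 = 8.875 Pa.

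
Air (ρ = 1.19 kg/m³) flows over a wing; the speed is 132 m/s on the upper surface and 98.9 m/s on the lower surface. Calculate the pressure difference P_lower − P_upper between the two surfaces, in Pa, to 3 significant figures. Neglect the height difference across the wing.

4550 Pa

With negligible Δh, P + ½ρv² is constant, so P_low − P_up = ½ρ(v_up² − v_low²).
ΔP = ½·1.19·(132² − 98.9²) = 4550 Pa.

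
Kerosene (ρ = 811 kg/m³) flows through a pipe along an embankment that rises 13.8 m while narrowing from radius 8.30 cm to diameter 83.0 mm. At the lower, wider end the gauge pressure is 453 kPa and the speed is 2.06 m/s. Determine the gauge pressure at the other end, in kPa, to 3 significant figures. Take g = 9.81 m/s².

P₂ = 317 kPa

By continuity, v₂ = v₁·A₁/A₂ = 2.06·(216/54.1) = 8.24 m/s.
Bernoulli: P₁ + ½ρv₁² + ρg h₁ = P₂ + ½ρv₂² + ρg h₂, so P₂ = P₁ + ½ρ(v₁² − v₂²) − ρg(h₂ − h₁).
P₂ = 453000 + ½·811·(2.06² − 8.24²) − 811·9.81·(+13.8) = 453000 + (-25800) − (110000) = 317000 Pa.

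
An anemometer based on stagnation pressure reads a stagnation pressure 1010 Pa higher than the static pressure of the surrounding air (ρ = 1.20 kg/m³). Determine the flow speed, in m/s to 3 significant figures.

Bernoulli between the free stream and the stagnation point: ½ρv² = P_stag − P_static.
v = √(2ΔP/ρ) = √(2·1010/1.20) = 41.0 m/s.

v = 41.0 m/s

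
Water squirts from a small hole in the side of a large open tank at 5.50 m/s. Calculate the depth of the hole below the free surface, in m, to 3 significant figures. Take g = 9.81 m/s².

Inverting v = √(2gh) gives h = v² / 2g.
h = 5.50²/(2·9.81) = 30.2/19.62 = 1.54 m.

h ≈ 1.54 m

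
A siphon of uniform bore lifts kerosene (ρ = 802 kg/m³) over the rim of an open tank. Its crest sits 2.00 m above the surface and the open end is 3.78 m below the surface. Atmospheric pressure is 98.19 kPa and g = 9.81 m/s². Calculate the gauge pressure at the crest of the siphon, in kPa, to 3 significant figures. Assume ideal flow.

From the surface to the outlet (both open to atmosphere, surface at rest): v = √(2g·h_out) = √(2·9.81·3.78) = 8.61 m/s.
The bore is uniform, so the speed at the crest is the same v. Bernoulli surface→crest: P_atm = P_top + ½ρv² + ρg·h_top.
P_top = 98190 − ½·802·8.61² − 802·9.81·2.00 = 52700 Pa. So P_gauge = P_top − P_atm = -45500 Pa.

-45.5 kPa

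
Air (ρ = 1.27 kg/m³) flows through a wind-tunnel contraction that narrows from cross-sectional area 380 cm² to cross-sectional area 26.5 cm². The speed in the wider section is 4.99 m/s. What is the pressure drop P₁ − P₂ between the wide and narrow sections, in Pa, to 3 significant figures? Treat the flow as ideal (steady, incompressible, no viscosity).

Continuity gives A₁v₁ = A₂v₂, so v₂ = (380 cm²)/(26.5 cm²) × 4.99 m/s = 71.6 m/s.
With no height change, Bernoulli's equation is P₁ + ½ρv₁² = P₂ + ½ρv₂².
P₁ − P₂ = ½·1.27·(71.6² − 4.99²) = ½·1.27·5100 = 3240 Pa.

ΔP ≈ 3240 Pa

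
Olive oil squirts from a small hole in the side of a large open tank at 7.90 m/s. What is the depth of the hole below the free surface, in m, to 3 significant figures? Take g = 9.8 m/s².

h ≈ 3.18 m

For a small hole in a large open tank, ½v² = gh, giving h = v²/(2g).
h = 7.90²/(2·9.8) = 62.4/19.60 = 3.18 m.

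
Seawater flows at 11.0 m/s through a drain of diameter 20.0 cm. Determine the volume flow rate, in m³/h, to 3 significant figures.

Q = 1240 m³/h

Q = A·v = 0.0314 m² × 11.0 m/s = 0.346 m³/s.
Converting: 0.346 m³/s × 3600 = 1240 m³/h.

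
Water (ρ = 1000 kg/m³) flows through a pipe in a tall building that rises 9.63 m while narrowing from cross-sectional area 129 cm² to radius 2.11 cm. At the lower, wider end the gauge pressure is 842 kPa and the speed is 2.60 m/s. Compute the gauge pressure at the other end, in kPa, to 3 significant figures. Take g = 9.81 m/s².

Continuity gives A₁v₁ = A₂v₂, so v₂ = (129 cm²)/(14.0 cm²) × 2.60 m/s = 24.0 m/s.
Energy conservation along the streamline gives P₂ = P₁ − ½ρ(v₂² − v₁²) − ρg(h₂ − h₁).
P₂ = 842000 + ½·1000·(2.60² − 24.0²) − 1000·9.81·(+9.63) = 842000 + (-284000) − (94500) = 463000 Pa.

P₂ ≈ 463 kPa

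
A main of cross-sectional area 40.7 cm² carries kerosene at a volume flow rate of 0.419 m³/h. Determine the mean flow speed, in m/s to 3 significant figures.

v = 0.0286 m/s

Q = 0.419 m³/h = 0.000116 m³/s.
v = Q/A = 0.000116 / 0.00407 = 0.0286 m/s.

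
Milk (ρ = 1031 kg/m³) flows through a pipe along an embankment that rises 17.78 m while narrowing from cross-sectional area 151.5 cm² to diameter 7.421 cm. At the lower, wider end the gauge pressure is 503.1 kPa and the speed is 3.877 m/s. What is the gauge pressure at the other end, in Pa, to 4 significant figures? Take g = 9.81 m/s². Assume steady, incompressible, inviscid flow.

P₂ ≈ 236000 Pa

Mass conservation (A₁v₁ = A₂v₂) gives v₂ = 3.877 × 151.5/43.25 = 13.58 m/s.
Energy conservation along the streamline gives P₂ = P₁ − ½ρ(v₂² − v₁²) − ρg(h₂ − h₁).
P₂ = 503100 + ½·1031·(3.877² − 13.58²) − 1031·9.81·(+17.78) = 503100 + (-87320) − (179800) = 236000 Pa.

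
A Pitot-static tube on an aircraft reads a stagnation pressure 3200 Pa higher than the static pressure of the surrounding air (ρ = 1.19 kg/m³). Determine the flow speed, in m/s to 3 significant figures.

The dynamic pressure equals the rise in static pressure at the stagnation point: ΔP = ½ρv².
v = √(2ΔP/ρ) = √(2·3200/1.19) = 73.3 m/s.

v = 73.3 m/s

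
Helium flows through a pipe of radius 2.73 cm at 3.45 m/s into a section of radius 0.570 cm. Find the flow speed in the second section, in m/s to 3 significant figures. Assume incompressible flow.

v₂ = 79.1 m/s

By continuity, v₂ = v₁·A₁/A₂ = 3.45·(23.4/1.02) = 79.1 m/s.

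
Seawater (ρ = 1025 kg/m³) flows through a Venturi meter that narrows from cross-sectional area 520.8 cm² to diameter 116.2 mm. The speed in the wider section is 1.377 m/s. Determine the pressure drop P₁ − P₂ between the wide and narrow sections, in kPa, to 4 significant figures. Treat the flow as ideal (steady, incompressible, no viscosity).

By continuity, v₂ = v₁·A₁/A₂ = 1.377·(520.8/106.0) = 6.762 m/s.
Along the horizontal streamline, P + ½ρv² is constant.
P₁ − P₂ = ½·1025·(6.762² − 1.377²) = ½·1025·43.83 = 22470 Pa.

ΔP = 22.47 kPa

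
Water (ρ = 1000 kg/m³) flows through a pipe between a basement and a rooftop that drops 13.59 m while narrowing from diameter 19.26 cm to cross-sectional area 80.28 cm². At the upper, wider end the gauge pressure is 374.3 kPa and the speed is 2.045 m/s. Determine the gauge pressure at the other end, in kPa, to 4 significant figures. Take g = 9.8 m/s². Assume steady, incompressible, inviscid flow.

By continuity, v₂ = v₁·A₁/A₂ = 2.045·(291.3/80.28) = 7.421 m/s.
Energy conservation along the streamline gives P₂ = P₁ − ½ρ(v₂² − v₁²) − ρg(h₂ − h₁).
P₂ = 374300 + ½·1000·(2.045² − 7.421²) − 1000·9.8·(−13.59) = 374300 + (-25450) − (-133200) = 482000 Pa.

482.0 kPa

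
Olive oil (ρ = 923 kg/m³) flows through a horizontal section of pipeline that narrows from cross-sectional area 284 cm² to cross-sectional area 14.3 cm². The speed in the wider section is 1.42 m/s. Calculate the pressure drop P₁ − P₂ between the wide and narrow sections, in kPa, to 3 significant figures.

The volume flow rate is constant, so v₂ = (A₁/A₂)v₁ = (284/14.3)·1.42 = 28.2 m/s.
Along the horizontal streamline, P + ½ρv² is constant.
P₁ − P₂ = ½·923·(28.2² − 1.42²) = ½·923·793 = 366000 Pa.

ΔP ≈ 366 kPa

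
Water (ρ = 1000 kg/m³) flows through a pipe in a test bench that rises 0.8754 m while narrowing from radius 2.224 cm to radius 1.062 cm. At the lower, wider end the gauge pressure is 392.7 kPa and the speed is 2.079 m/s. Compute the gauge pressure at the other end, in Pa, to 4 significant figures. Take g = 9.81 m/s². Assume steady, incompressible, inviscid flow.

Continuity gives A₁v₁ = A₂v₂, so v₂ = (15.54 cm²)/(3.543 cm²) × 2.079 m/s = 9.117 m/s.
Energy conservation along the streamline gives P₂ = P₁ − ½ρ(v₂² − v₁²) − ρg(h₂ − h₁).
P₂ = 392700 + ½·1000·(2.079² − 9.117²) − 1000·9.81·(+0.8754) = 392700 + (-39400) − (8588) = 344700 Pa.

P₂ = 344700 Pa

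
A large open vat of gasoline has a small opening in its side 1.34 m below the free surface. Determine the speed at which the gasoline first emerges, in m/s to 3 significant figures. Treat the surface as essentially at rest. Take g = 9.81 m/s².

With the surface at rest and both surface and jet at atmospheric pressure, Bernoulli gives ρg h = ½ρv², so v = √(2gh) = √(2·9.81·1.34) = 5.13 m/s.

v ≈ 5.13 m/s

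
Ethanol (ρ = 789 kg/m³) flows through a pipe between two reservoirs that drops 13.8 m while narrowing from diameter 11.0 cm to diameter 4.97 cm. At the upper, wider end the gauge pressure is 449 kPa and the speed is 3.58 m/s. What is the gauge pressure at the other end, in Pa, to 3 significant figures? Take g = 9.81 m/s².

P₂ ≈ 440000 Pa

The volume flow rate is constant, so v₂ = (A₁/A₂)v₁ = (95.0/19.4)·3.58 = 17.5 m/s.
Bernoulli: P₁ + ½ρv₁² + ρg h₁ = P₂ + ½ρv₂² + ρg h₂, so P₂ = P₁ + ½ρ(v₁² − v₂²) − ρg(h₂ − h₁).
P₂ = 449000 + ½·789·(3.58² − 17.5²) − 789·9.81·(−13.8) = 449000 + (-116000) − (-107000) = 440000 Pa.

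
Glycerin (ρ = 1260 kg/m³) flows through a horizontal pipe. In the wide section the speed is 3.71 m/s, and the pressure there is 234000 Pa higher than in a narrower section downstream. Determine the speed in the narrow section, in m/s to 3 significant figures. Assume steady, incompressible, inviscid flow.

Horizontal Bernoulli: P₁ + ½ρv₁² = P₂ + ½ρv₂², so v₂² = v₁² + 2(P₁ − P₂)/ρ.
v₂ = √(3.71² + 2·234000/1260) = √(13.8 + 371) = 19.6 m/s.

v₂ = 19.6 m/s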